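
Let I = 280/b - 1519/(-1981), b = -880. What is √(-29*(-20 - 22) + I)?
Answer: √47230815786/6226 ≈ 34.906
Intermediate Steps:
I = 2793/6226 (I = 280/(-880) - 1519/(-1981) = 280*(-1/880) - 1519*(-1/1981) = -7/22 + 217/283 = 2793/6226 ≈ 0.44860)
√(-29*(-20 - 22) + I) = √(-29*(-20 - 22) + 2793/6226) = √(-29*(-42) + 2793/6226) = √(1218 + 2793/6226) = √(7586061/6226) = √47230815786/6226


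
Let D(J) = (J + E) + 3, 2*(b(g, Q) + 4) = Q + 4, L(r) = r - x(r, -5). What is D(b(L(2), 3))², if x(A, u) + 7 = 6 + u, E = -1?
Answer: 9/4 ≈ 2.2500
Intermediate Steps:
x(A, u) = -1 + u (x(A, u) = -7 + (6 + u) = -1 + u)
L(r) = 6 + r (L(r) = r - (-1 - 5) = r - 1*(-6) = r + 6 = 6 + r)
b(g, Q) = -2 + Q/2 (b(g, Q) = -4 + (Q + 4)/2 = -4 + (4 + Q)/2 = -4 + (2 + Q/2) = -2 + Q/2)
D(J) = 2 + J (D(J) = (J - 1) + 3 = (-1 + J) + 3 = 2 + J)
D(b(L(2), 3))² = (2 + (-2 + (½)*3))² = (2 + (-2 + 3/2))² = (2 - ½)² = (3/2)² = 9/4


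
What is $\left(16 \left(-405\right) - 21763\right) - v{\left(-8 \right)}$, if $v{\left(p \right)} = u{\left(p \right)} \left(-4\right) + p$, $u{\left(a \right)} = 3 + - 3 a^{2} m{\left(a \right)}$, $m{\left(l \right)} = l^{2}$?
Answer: $-77375$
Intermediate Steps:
$u{\left(a \right)} = 3 - 3 a^{4}$ ($u{\left(a \right)} = 3 + - 3 a^{2} a^{2} = 3 - 3 a^{4}$)
$v{\left(p \right)} = -12 + p + 12 p^{4}$ ($v{\left(p \right)} = \left(3 - 3 p^{4}\right) \left(-4\right) + p = \left(-12 + 12 p^{4}\right) + p = -12 + p + 12 p^{4}$)
$\left(16 \left(-405\right) - 21763\right) - v{\left(-8 \right)} = \left(16 \left(-405\right) - 21763\right) - \left(-12 - 8 + 12 \left(-8\right)^{4}\right) = \left(-6480 - 21763\right) - \left(-12 - 8 + 12 \cdot 4096\right) = -28243 - \left(-12 - 8 + 49152\right) = -28243 - 49132 = -77375$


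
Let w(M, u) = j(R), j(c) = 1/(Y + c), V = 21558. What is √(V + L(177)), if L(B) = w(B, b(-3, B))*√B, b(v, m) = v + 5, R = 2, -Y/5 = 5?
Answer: √(11404182 - 23*√177)/23 ≈ 146.82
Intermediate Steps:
Y = -25 (Y = -5*5 = -25)
b(v, m) = 5 + v
j(c) = 1/(-25 + c)
w(M, u) = -1/23 (w(M, u) = 1/(-25 + 2) = 1/(-23) = -1/23)
L(B) = -√B/23
√(V + L(177)) = √(21558 - √177/23)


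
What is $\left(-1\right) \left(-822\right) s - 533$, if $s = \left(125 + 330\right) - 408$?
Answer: $38101$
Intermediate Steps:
$s = 47$ ($s = 455 - 408 = 47$)
$\left(-1\right) \left(-822\right) s - 533 = \left(-1\right) \left(-822\right) 47 - 533 = 822 \cdot 47 - 533 = 38634 - 533 = 38101$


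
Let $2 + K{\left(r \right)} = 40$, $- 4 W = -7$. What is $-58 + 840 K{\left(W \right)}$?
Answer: $31862$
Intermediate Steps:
$W = \frac{7}{4}$ ($W = \left(- \frac{1}{4}\right) \left(-7\right) = \frac{7}{4} \approx 1.75$)
$K{\left(r \right)} = 38$ ($K{\left(r \right)} = -2 + 40 = 38$)
$-58 + 840 K{\left(W \right)} = -58 + 840 \cdot 38 = -58 + 31920 = 31862$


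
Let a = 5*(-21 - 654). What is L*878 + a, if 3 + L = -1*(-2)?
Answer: -4253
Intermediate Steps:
L = -1 (L = -3 - 1*(-2) = -3 + 2 = -1)
a = -3375 (a = 5*(-675) = -3375)
L*878 + a = -1*878 - 3375 = -878 - 3375 = -4253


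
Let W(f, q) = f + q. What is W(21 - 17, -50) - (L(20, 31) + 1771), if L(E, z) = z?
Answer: -1848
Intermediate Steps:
W(21 - 17, -50) - (L(20, 31) + 1771) = ((21 - 17) - 50) - (31 + 1771) = (4 - 50) - 1*1802 = -46 - 1802 = -1848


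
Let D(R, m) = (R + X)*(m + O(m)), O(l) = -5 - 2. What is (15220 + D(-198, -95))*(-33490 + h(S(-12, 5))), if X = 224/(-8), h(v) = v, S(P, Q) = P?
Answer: -1282188544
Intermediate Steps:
O(l) = -7
X = -28 (X = 224*(-⅛) = -28)
D(R, m) = (-28 + R)*(-7 + m) (D(R, m) = (R - 28)*(m - 7) = (-28 + R)*(-7 + m))
(15220 + D(-198, -95))*(-33490 + h(S(-12, 5))) = (15220 + (196 - 28*(-95) - 7*(-198) - 198*(-95)))*(-33490 - 12) = (15220 + (196 + 2660 + 1386 + 18810))*(-33502) = (15220 + 23052)*(-33502) = 38272*(-33502) = -1282188544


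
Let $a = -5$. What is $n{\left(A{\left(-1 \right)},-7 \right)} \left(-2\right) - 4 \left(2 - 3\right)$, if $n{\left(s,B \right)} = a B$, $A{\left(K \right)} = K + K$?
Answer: $-66$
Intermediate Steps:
$A{\left(K \right)} = 2 K$
$n{\left(s,B \right)} = - 5 B$
$n{\left(A{\left(-1 \right)},-7 \right)} \left(-2\right) - 4 \left(2 - 3\right) = \left(-5\right) \left(-7\right) \left(-2\right) - 4 \left(2 - 3\right) = 35 \left(-2\right) - -4 = -70 + 4 = -66$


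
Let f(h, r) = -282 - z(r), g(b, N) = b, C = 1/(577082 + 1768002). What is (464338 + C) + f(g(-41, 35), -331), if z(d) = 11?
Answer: 1088224504781/2345084 ≈ 4.6405e+5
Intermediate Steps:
C = 1/2345084 ≈ 4.2642e-7
f(h, r) = -293 (f(h, r) = -282 - 1*11 = -282 - 11 = -293)
(464338 + C) + f(g(-41, 35), -331) = (464338 + 1/2345084) - 293 = 1088911614393/2345084 - 293 = 1088224504781/2345084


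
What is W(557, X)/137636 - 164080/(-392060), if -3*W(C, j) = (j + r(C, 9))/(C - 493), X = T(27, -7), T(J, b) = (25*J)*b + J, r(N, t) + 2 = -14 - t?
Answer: 216892407817/518031073536 ≈ 0.41869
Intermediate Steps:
r(N, t) = -16 - t (r(N, t) = -2 + (-14 - t) = -16 - t)
T(J, b) = J + 25*J*b (T(J, b) = 25*J*b + J = J + 25*J*b)
X = -4698 (X = 27*(1 + 25*(-7)) = 27*(1 - 175) = 27*(-174) = -4698)
W(C, j) = -(-25 + j)/(3*(-493 + C)) (W(C, j) = -(j + (-16 - 1*9))/(3*(C - 493)) = -(j + (-16 - 9))/(3*(-493 + C)) = -(j - 25)/(3*(-493 + C)) = -(-25 + j)/(3*(-493 + C)))
W(557, X)/137636 - 164080/(-392060) = ((25 - 1*(-4698))/(3*(-493 + 557)))/137636 - 164080/(-392060) = ((⅓)*(25 + 4698)/64)*(1/137636) - 164080*(-1/392060) = ((⅓)*(1/64)*4723)*(1/137636) + 8204/19603 = (4723/192)*(1/137636) + 8204/19603 = 4723/26426112 + 8204/19603 = 216892407817/518031073536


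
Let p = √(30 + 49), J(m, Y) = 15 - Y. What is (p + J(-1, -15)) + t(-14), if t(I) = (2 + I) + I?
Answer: 4 + √79 ≈ 12.888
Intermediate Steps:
p = √79 ≈ 8.8882
t(I) = 2 + 2*I
(p + J(-1, -15)) + t(-14) = (√79 + (15 - 1*(-15))) + (2 + 2*(-14)) = (√79 + (15 + 15)) + (2 - 28) = (√79 + 30) - 26 = (30 + √79) - 26 = 4 + √79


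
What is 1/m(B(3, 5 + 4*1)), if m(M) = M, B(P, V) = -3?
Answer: -1/3 ≈ -0.33333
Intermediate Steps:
1/m(B(3, 5 + 4*1)) = 1/(-3) = -1/3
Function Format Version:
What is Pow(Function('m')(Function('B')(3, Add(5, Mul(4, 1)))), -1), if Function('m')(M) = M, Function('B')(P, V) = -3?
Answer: Rational(-1, 3) ≈ -0.33333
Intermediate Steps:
Pow(Function('m')(Function('B')(3, Add(5, Mul(4, 1)))), -1) = Pow(-3, -1) = Rational(-1, 3)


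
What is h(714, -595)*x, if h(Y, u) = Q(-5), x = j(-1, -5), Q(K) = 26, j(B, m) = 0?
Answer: 0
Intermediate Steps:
x = 0
h(Y, u) = 26
h(714, -595)*x = 26*0 = 0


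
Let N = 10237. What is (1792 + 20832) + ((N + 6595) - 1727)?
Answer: 37729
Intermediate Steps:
(1792 + 20832) + ((N + 6595) - 1727) = (1792 + 20832) + ((10237 + 6595) - 1727) = 22624 + (16832 - 1727) = 22624 + 15105 = 37729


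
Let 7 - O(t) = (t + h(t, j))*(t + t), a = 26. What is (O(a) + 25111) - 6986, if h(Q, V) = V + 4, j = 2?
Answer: 16468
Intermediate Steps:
h(Q, V) = 4 + V
O(t) = 7 - 2*t*(6 + t) (O(t) = 7 - (t + (4 + 2))*(t + t) = 7 - (t + 6)*2*t = 7 - (6 + t)*2*t = 7 - 2*t*(6 + t))
(O(a) + 25111) - 6986 = ((7 - 12*26 - 2*26**2) + 25111) - 6986 = ((7 - 312 - 2*676) + 25111) - 6986 = ((7 - 312 - 1352) + 25111) - 6986 = (-1657 + 25111) - 6986 = 23454 - 6986 = 16468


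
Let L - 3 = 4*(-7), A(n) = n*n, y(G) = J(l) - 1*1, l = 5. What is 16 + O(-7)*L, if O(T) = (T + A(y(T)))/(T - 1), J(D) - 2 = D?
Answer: 853/8 ≈ 106.63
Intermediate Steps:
J(D) = 2 + D
y(G) = 6 (y(G) = (2 + 5) - 1*1 = 7 - 1 = 6)
A(n) = n²
L = -25 (L = 3 + 4*(-7) = 3 - 28 = -25)
O(T) = (36 + T)/(-1 + T) (O(T) = (T + 6²)/(T - 1) = (T + 36)/(-1 + T) = (36 + T)/(-1 + T))
16 + O(-7)*L = 16 + ((36 - 7)/(-1 - 7))*(-25) = 16 + (29/(-8))*(-25) = 16 - ⅛*29*(-25) = 16 - 29/8*(-25) = 16 + 725/8 = 853/8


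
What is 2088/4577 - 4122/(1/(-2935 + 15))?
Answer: 55089872568/4577 ≈ 1.2036e+7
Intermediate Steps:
2088/4577 - 4122/(1/(-2935 + 15)) = 2088*(1/4577) - 4122/(1/(-2920)) = 2088/4577 - 4122/(-1/2920) = 2088/4577 - 4122*(-2920) = 2088/4577 + 12036240 = 55089872568/4577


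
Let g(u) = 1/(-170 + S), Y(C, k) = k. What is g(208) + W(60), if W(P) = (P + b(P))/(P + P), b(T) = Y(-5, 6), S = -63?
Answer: 2543/4660 ≈ 0.54571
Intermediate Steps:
g(u) = -1/233 (g(u) = 1/(-170 - 63) = 1/(-233) = -1/233)
b(T) = 6
W(P) = (6 + P)/(2*P) (W(P) = (P + 6)/(P + P) = (6 + P)/((2*P)) = (6 + P)*(1/(2*P)) = (6 + P)/(2*P))
g(208) + W(60) = -1/233 + (½)*(6 + 60)/60 = -1/233 + (½)*(1/60)*66 = -1/233 + 11/20 = 2543/4660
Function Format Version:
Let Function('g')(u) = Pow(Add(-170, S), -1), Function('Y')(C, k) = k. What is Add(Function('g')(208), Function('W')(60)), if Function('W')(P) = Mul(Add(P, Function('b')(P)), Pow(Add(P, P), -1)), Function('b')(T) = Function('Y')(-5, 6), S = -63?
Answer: Rational(2543, 4660) ≈ 0.54571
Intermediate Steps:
Function('g')(u) = Rational(-1, 233) (Function('g')(u) = Pow(Add(-170, -63), -1) = Pow(-233, -1) = Rational(-1, 233))
Function('b')(T) = 6
Function('W')(P) = Mul(Rational(1, 2), Pow(P, -1), Add(6, P)) (Function('W')(P) = Mul(Add(P, 6), Pow(Add(P, P), -1)) = Mul(Add(6, P), Pow(Mul(2, P), -1)) = Mul(Add(6, P), Mul(Rational(1, 2), Pow(P, -1))) = Mul(Rational(1, 2), Pow(P, -1), Add(6, P)))
Add(Function('g')(208), Function('W')(60)) = Add(Rational(-1, 233), Mul(Rational(1, 2), Pow(60, -1), Add(6, 60))) = Add(Rational(-1, 233), Mul(Rational(1, 2), Rational(1, 60), 66)) = Add(Rational(-1, 233), Rational(11, 20)) = Rational(2543, 4660)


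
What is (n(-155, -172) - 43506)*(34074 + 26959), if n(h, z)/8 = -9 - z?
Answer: -2575714666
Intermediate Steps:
n(h, z) = -72 - 8*z (n(h, z) = 8*(-9 - z) = -72 - 8*z)
(n(-155, -172) - 43506)*(34074 + 26959) = ((-72 - 8*(-172)) - 43506)*(34074 + 26959) = ((-72 + 1376) - 43506)*61033 = (1304 - 43506)*61033 = -42202*61033 = -2575714666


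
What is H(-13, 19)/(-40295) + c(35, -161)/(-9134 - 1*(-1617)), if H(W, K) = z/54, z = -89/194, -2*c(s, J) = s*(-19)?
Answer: -140357695637/3173154367140 ≈ -0.044233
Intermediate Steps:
c(s, J) = 19*s/2 (c(s, J) = -s*(-19)/2 = -(-19)*s/2 = 19*s/2)
z = -89/194 (z = -89*1/194 = -89/194 ≈ -0.45876)
H(W, K) = -89/10476 (H(W, K) = -89/194/54 = -89/194*1/54 = -89/10476)
H(-13, 19)/(-40295) + c(35, -161)/(-9134 - 1*(-1617)) = -89/10476/(-40295) + ((19/2)*35)/(-9134 - 1*(-1617)) = -89/10476*(-1/40295) + 665/(2*(-9134 + 1617)) = 89/422130420 + (665/2)/(-7517) = 89/422130420 + (665/2)*(-1/7517) = 89/422130420 - 665/15034 = -140357695637/3173154367140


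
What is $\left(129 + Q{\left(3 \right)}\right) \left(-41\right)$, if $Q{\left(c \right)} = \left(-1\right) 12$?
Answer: $-4797$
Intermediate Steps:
$Q{\left(c \right)} = -12$
$\left(129 + Q{\left(3 \right)}\right) \left(-41\right) = \left(129 - 12\right) \left(-41\right) = 117 \left(-41\right) = -4797$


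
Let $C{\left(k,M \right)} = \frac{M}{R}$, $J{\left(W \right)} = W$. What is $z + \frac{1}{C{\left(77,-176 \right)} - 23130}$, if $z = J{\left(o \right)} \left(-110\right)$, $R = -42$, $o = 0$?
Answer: $- \frac{21}{485642} \approx -4.3242 \cdot 10^{-5}$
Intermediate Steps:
$C{\left(k,M \right)} = - \frac{M}{42}$ ($C{\left(k,M \right)} = \frac{M}{-42} = M \left(- \frac{1}{42}\right) = - \frac{M}{42}$)
$z = 0$ ($z = 0 \left(-110\right) = 0$)
$z + \frac{1}{C{\left(77,-176 \right)} - 23130} = 0 + \frac{1}{\left(- \frac{1}{42}\right) \left(-176\right) - 23130} = 0 + \frac{1}{\frac{88}{21} - 23130} = 0 + \frac{1}{- \frac{485642}{21}} = 0 - \frac{21}{485642} = - \frac{21}{485642}$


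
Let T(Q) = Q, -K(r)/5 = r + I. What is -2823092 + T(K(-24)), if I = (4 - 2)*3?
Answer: -2823002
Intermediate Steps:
I = 6 (I = 2*3 = 6)
K(r) = -30 - 5*r (K(r) = -5*(r + 6) = -5*(6 + r) = -30 - 5*r)
-2823092 + T(K(-24)) = -2823092 + (-30 - 5*(-24)) = -2823092 + (-30 + 120) = -2823092 + 90 = -2823002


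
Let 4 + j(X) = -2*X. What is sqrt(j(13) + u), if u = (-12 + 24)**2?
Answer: sqrt(114) ≈ 10.677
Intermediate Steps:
u = 144 (u = 12**2 = 144)
j(X) = -4 - 2*X
sqrt(j(13) + u) = sqrt((-4 - 2*13) + 144) = sqrt((-4 - 26) + 144) = sqrt(-30 + 144) = sqrt(114)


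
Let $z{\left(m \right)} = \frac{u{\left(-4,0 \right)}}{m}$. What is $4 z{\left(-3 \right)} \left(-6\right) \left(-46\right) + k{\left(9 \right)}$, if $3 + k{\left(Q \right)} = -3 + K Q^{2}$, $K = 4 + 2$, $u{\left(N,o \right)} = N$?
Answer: $1952$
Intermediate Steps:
$z{\left(m \right)} = - \frac{4}{m}$
$K = 6$
$k{\left(Q \right)} = -6 + 6 Q^{2}$ ($k{\left(Q \right)} = -3 + \left(-3 + 6 Q^{2}\right) = -6 + 6 Q^{2}$)
$4 z{\left(-3 \right)} \left(-6\right) \left(-46\right) + k{\left(9 \right)} = 4 \left(- \frac{4}{-3}\right) \left(-6\right) \left(-46\right) - \left(6 - 6 \cdot 9^{2}\right) = 4 \left(\left(-4\right) \left(- \frac{1}{3}\right)\right) \left(-6\right) \left(-46\right) + \left(-6 + 6 \cdot 81\right) = 4 \cdot \frac{4}{3} \left(-6\right) \left(-46\right) + \left(-6 + 486\right) = \frac{16}{3} \left(-6\right) \left(-46\right) + 480 = \left(-32\right) \left(-46\right) + 480 = 1472 + 480 = 1952$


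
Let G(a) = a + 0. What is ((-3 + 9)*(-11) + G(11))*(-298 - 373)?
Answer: 36905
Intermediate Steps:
G(a) = a
((-3 + 9)*(-11) + G(11))*(-298 - 373) = ((-3 + 9)*(-11) + 11)*(-298 - 373) = (6*(-11) + 11)*(-671) = (-66 + 11)*(-671) = -55*(-671) = 36905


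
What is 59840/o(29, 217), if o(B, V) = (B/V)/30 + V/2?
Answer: 97389600/176591 ≈ 551.50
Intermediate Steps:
o(B, V) = V/2 + B/(30*V) (o(B, V) = (B/V)*(1/30) + V*(½) = B/(30*V) + V/2 = V/2 + B/(30*V))
59840/o(29, 217) = 59840/((½)*217 + (1/30)*29/217) = 59840/(217/2 + (1/30)*29*(1/217)) = 59840/(217/2 + 29/6510) = 59840/(353182/3255) = 59840*(3255/353182) = 97389600/176591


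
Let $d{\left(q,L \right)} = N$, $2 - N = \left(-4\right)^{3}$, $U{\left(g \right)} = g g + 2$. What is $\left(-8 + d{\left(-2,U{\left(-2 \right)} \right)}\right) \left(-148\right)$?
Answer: $-8584$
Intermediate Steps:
$U{\left(g \right)} = 2 + g^{2}$ ($U{\left(g \right)} = g^{2} + 2 = 2 + g^{2}$)
$N = 66$ ($N = 2 - \left(-4\right)^{3} = 2 - -64 = 2 + 64 = 66$)
$d{\left(q,L \right)} = 66$
$\left(-8 + d{\left(-2,U{\left(-2 \right)} \right)}\right) \left(-148\right) = \left(-8 + 66\right) \left(-148\right) = 58 \left(-148\right) = -8584$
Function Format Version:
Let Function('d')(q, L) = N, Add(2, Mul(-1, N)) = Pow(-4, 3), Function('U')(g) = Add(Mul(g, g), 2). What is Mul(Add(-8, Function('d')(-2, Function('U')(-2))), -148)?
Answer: -8584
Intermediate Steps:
Function('U')(g) = Add(2, Pow(g, 2)) (Function('U')(g) = Add(Pow(g, 2), 2) = Add(2, Pow(g, 2)))
N = 66 (N = Add(2, Mul(-1, Pow(-4, 3))) = Add(2, Mul(-1, -64)) = Add(2, 64) = 66)
Function('d')(q, L) = 66
Mul(Add(-8, Function('d')(-2, Function('U')(-2))), -148) = Mul(Add(-8, 66), -148) = Mul(58, -148) = -8584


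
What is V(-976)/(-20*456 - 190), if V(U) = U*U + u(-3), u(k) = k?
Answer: -952573/9310 ≈ -102.32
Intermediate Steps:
V(U) = -3 + U**2 (V(U) = U*U - 3 = U**2 - 3 = -3 + U**2)
V(-976)/(-20*456 - 190) = (-3 + (-976)**2)/(-20*456 - 190) = (-3 + 952576)/(-9120 - 190) = 952573/(-9310) = 952573*(-1/9310) = -952573/9310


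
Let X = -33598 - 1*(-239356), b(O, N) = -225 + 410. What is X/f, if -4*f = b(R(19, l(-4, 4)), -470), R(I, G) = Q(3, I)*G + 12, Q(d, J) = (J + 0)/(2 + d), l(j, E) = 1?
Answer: -823032/185 ≈ -4448.8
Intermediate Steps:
Q(d, J) = J/(2 + d)
R(I, G) = 12 + G*I/5 (R(I, G) = (I/(2 + 3))*G + 12 = (I/5)*G + 12 = G*I/5 + 12 = 12 + G*I/5)
b(O, N) = 185
f = -185/4 (f = -¼*185 = -185/4 ≈ -46.250)
X = 205758 (X = -33598 + 239356 = 205758)
X/f = 205758/(-185/4) = 205758*(-4/185) = -823032/185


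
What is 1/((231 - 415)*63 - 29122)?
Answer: -1/40714 ≈ -2.4562e-5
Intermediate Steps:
1/((231 - 415)*63 - 29122) = 1/(-184*63 - 29122) = 1/(-11592 - 29122) = 1/(-40714) = -1/40714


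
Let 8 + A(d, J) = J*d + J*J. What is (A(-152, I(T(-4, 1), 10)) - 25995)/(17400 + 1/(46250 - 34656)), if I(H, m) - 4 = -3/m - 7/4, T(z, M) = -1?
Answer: -60974231483/40347120200 ≈ -1.5112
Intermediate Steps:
I(H, m) = 9/4 - 3/m (I(H, m) = 4 + (-3/m - 7/4) = 4 + (-7/4 - 3/m) = 9/4 - 3/m)
A(d, J) = -8 + J**2 + J*d (A(d, J) = -8 + (J*d + J*J) = -8 + (J*d + J**2) = -8 + (J**2 + J*d) = -8 + J**2 + J*d)
(A(-152, I(T(-4, 1), 10)) - 25995)/(17400 + 1/(46250 - 34656)) = ((-8 + (9/4 - 3/10)**2 + (9/4 - 3/10)*(-152)) - 25995)/(17400 + 1/(46250 - 34656)) = ((-8 + (9/4 - 3*1/10)**2 + (9/4 - 3*1/10)*(-152)) - 25995)/(17400 + 1/11594) = ((-8 + (9/4 - 3/10)**2 + (9/4 - 3/10)*(-152)) - 25995)/(17400 + 1/11594) = ((-8 + (39/20)**2 + (39/20)*(-152)) - 25995)/(201735601/11594) = ((-8 + 1521/400 - 1482/5) - 25995)*(11594/201735601) = (-120239/400 - 25995)*(11594/201735601) = -10518239/400*11594/201735601 = -60974231483/40347120200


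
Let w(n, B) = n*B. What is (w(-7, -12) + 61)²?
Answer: 21025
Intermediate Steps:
w(n, B) = B*n
(w(-7, -12) + 61)² = (-12*(-7) + 61)² = (84 + 61)² = 145² = 21025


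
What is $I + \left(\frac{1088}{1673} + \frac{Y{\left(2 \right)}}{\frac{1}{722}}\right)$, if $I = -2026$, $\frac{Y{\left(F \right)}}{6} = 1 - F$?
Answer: $- \frac{10635846}{1673} \approx -6357.4$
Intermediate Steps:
$Y{\left(F \right)} = 6 - 6 F$ ($Y{\left(F \right)} = 6 \left(1 - F\right) = 6 - 6 F$)
$I + \left(\frac{1088}{1673} + \frac{Y{\left(2 \right)}}{\frac{1}{722}}\right) = -2026 + \left(\frac{1088}{1673} + \frac{6 - 12}{\frac{1}{722}}\right) = -2026 + \left(1088 \cdot \frac{1}{1673} + \left(6 - 12\right) \frac{1}{\frac{1}{722}}\right) = -2026 + \left(\frac{1088}{1673} - 4332\right) = -2026 - \frac{7246348}{1673} = - \frac{10635846}{1673}$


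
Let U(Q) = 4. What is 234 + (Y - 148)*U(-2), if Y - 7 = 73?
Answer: -38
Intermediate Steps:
Y = 80 (Y = 7 + 73 = 80)
234 + (Y - 148)*U(-2) = 234 + (80 - 148)*4 = 234 - 68*4 = 234 - 272 = -38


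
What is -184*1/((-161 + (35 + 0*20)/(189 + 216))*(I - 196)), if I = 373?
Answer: 2484/384503 ≈ 0.0064603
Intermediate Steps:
-184*1/((-161 + (35 + 0*20)/(189 + 216))*(I - 196)) = -184*1/((-161 + (35 + 0*20)/(189 + 216))*(373 - 196)) = -184*1/(177*(-161 + (35 + 0)/405)) = -184*1/(177*(-161 + 35*(1/405))) = -184*1/(177*(-161 + 7/81)) = -184/((-13034/81*177)) = -184/(-769006/27) = -184*(-27/769006) = 2484/384503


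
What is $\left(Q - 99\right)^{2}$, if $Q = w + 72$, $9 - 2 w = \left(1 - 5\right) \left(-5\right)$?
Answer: $\frac{4225}{4} \approx 1056.3$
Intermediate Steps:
$w = - \frac{11}{2}$ ($w = \frac{9}{2} - \frac{\left(1 - 5\right) \left(-5\right)}{2} = \frac{9}{2} - \frac{\left(-4\right) \left(-5\right)}{2} = \frac{9}{2} - 10 = - \frac{11}{2} \approx -5.5$)
$Q = \frac{133}{2}$ ($Q = - \frac{11}{2} + 72 = \frac{133}{2} \approx 66.5$)
$\left(Q - 99\right)^{2} = \left(\frac{133}{2} - 99\right)^{2} = \left(- \frac{65}{2}\right)^{2} = \frac{4225}{4}$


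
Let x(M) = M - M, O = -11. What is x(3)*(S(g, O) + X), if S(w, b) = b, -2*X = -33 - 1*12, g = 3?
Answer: 0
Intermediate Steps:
x(M) = 0
X = 45/2 (X = -(-33 - 1*12)/2 = -(-33 - 12)/2 = -½*(-45) = 45/2 ≈ 22.500)
x(3)*(S(g, O) + X) = 0*(-11 + 45/2) = 0*(23/2) = 0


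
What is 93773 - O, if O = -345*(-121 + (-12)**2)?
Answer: 101708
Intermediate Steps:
O = -7935 (O = -345*(-121 + 144) = -345*23 = -7935)
93773 - O = 93773 - 1*(-7935) = 93773 + 7935 = 101708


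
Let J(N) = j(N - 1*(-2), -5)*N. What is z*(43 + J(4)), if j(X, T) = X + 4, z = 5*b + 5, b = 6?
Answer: 2905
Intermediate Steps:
z = 35 (z = 5*6 + 5 = 30 + 5 = 35)
j(X, T) = 4 + X
J(N) = N*(6 + N) (J(N) = (4 + (N - 1*(-2)))*N = (4 + (N + 2))*N = (4 + (2 + N))*N = (6 + N)*N = N*(6 + N))
z*(43 + J(4)) = 35*(43 + 4*(6 + 4)) = 35*(43 + 4*10) = 35*(43 + 40) = 35*83 = 2905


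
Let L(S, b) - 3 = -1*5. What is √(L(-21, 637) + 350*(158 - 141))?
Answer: 2*√1487 ≈ 77.123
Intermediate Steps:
L(S, b) = -2 (L(S, b) = 3 - 1*5 = 3 - 5 = -2)
√(L(-21, 637) + 350*(158 - 141)) = √(-2 + 350*(158 - 141)) = √(-2 + 350*17) = √(-2 + 5950) = √5948 = 2*√1487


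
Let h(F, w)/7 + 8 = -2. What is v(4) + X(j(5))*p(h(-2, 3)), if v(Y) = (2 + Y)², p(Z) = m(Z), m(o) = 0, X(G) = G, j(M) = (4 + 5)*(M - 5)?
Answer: 36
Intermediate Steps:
j(M) = -45 + 9*M (j(M) = 9*(-5 + M) = -45 + 9*M)
h(F, w) = -70 (h(F, w) = -56 + 7*(-2) = -56 - 14 = -70)
p(Z) = 0
v(4) + X(j(5))*p(h(-2, 3)) = (2 + 4)² + (-45 + 9*5)*0 = 6² + (-45 + 45)*0 = 36 + 0*0 = 36 + 0 = 36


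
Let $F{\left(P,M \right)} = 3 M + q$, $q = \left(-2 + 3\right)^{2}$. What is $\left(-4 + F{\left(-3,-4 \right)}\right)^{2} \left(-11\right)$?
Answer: $-2475$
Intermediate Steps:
$q = 1$ ($q = 1^{2} = 1$)
$F{\left(P,M \right)} = 1 + 3 M$ ($F{\left(P,M \right)} = 3 M + 1 = 1 + 3 M$)
$\left(-4 + F{\left(-3,-4 \right)}\right)^{2} \left(-11\right) = \left(-4 + \left(1 + 3 \left(-4\right)\right)\right)^{2} \left(-11\right) = \left(-4 + \left(1 - 12\right)\right)^{2} \left(-11\right) = \left(-4 - 11\right)^{2} \left(-11\right) = \left(-15\right)^{2} \left(-11\right) = 225 \left(-11\right) = -2475$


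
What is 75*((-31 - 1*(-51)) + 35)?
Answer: 4125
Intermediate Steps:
75*((-31 - 1*(-51)) + 35) = 75*((-31 + 51) + 35) = 75*(20 + 35) = 75*55 = 4125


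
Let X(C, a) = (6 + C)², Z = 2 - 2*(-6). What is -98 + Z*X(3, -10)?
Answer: 1036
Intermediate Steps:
Z = 14 (Z = 2 + 12 = 14)
-98 + Z*X(3, -10) = -98 + 14*(6 + 3)² = -98 + 14*9² = -98 + 14*81 = -98 + 1134 = 1036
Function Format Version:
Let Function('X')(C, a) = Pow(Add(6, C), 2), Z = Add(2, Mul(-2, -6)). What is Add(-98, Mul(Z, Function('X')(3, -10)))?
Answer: 1036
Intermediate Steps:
Z = 14 (Z = Add(2, 12) = 14)
Add(-98, Mul(Z, Function('X')(3, -10))) = Add(-98, Mul(14, Pow(Add(6, 3), 2))) = Add(-98, Mul(14, Pow(9, 2))) = Add(-98, Mul(14, 81)) = Add(-98, 1134) = 1036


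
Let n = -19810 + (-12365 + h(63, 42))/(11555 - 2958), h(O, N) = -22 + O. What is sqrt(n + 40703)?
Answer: sqrt(1544062439809)/8597 ≈ 144.54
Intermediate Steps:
n = -170318894/8597 (n = -19810 + (-12365 + (-22 + 63))/(11555 - 2958) = -19810 + (-12365 + 41)/8597 = -19810 - 12324*1/8597 = -19810 - 12324/8597 = -170318894/8597 ≈ -19811.)
sqrt(n + 40703) = sqrt(-170318894/8597 + 40703) = sqrt(179604797/8597) = sqrt(1544062439809)/8597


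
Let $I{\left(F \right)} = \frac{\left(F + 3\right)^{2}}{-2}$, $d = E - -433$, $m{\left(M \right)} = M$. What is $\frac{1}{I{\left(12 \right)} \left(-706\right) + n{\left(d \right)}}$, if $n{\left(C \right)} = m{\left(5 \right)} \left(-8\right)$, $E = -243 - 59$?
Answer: $\frac{1}{79385} \approx 1.2597 \cdot 10^{-5}$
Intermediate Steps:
$E = -302$
$d = 131$ ($d = -302 - -433 = -302 + 433 = 131$)
$I{\left(F \right)} = - \frac{\left(3 + F\right)^{2}}{2}$ ($I{\left(F \right)} = \left(3 + F\right)^{2} \left(- \frac{1}{2}\right) = - \frac{\left(3 + F\right)^{2}}{2}$)
$n{\left(C \right)} = -40$ ($n{\left(C \right)} = 5 \left(-8\right) = -40$)
$\frac{1}{I{\left(12 \right)} \left(-706\right) + n{\left(d \right)}} = \frac{1}{- \frac{\left(3 + 12\right)^{2}}{2} \left(-706\right) - 40} = \frac{1}{- \frac{15^{2}}{2} \left(-706\right) - 40} = \frac{1}{\left(- \frac{1}{2}\right) 225 \left(-706\right) - 40} = \frac{1}{\left(- \frac{225}{2}\right) \left(-706\right) - 40} = \frac{1}{79425 - 40} = \frac{1}{79385}$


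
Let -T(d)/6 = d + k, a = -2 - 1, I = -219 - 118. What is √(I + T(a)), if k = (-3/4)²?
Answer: I*√5158/4 ≈ 17.955*I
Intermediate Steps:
k = 9/16 (k = (-3*¼)² = (-¾)² = 9/16 ≈ 0.56250)
I = -337
a = -3
T(d) = -27/8 - 6*d (T(d) = -6*(d + 9/16) = -6*(9/16 + d) = -27/8 - 6*d)
√(I + T(a)) = √(-337 + (-27/8 - 6*(-3))) = √(-337 + (-27/8 + 18)) = √(-337 + 117/8) = √(-2579/8) = I*√5158/4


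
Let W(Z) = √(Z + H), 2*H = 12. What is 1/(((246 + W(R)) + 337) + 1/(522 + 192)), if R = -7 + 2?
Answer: 714/416977 ≈ 0.0017123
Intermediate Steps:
H = 6 (H = (½)*12 = 6)
R = -5
W(Z) = √(6 + Z) (W(Z) = √(Z + 6) = √(6 + Z))
1/(((246 + W(R)) + 337) + 1/(522 + 192)) = 1/(((246 + √(6 - 5)) + 337) + 1/(522 + 192)) = 1/(((246 + √1) + 337) + 1/714) = 1/(((246 + 1) + 337) + 1/714) = 1/((247 + 337) + 1/714) = 1/(584 + 1/714) = 1/(416977/714) = 714/416977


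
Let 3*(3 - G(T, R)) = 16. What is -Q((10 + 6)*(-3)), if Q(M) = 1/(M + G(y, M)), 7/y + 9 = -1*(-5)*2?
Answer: 3/151 ≈ 0.019868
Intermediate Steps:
y = 7 (y = 7/(-9 - 1*(-5)*2) = 7/(-9 + 5*2) = 7/(-9 + 10) = 7/1 = 7*1 = 7)
G(T, R) = -7/3 (G(T, R) = 3 - ⅓*16 = 3 - 16/3 = -7/3)
Q(M) = 1/(-7/3 + M) (Q(M) = 1/(M - 7/3) = 1/(-7/3 + M))
-Q((10 + 6)*(-3)) = -3/(-7 + 3*((10 + 6)*(-3))) = -3/(-7 + 3*(16*(-3))) = -3/(-7 + 3*(-48)) = -3/(-7 - 144) = -3/(-151) = -3*(-1)/151 = -1*(-3/151) = 3/151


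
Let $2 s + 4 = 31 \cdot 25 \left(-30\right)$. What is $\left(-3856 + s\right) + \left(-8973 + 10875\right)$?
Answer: $-13581$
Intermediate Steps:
$s = -11627$ ($s = -2 + \frac{31 \cdot 25 \left(-30\right)}{2} = -2 + \frac{775 \left(-30\right)}{2} = -2 + \frac{1}{2} \left(-23250\right) = -2 - 11625 = -11627$)
$\left(-3856 + s\right) + \left(-8973 + 10875\right) = \left(-3856 - 11627\right) + \left(-8973 + 10875\right) = -15483 + 1902 = -13581$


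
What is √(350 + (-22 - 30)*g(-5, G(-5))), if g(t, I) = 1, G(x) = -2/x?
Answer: √298 ≈ 17.263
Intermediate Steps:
√(350 + (-22 - 30)*g(-5, G(-5))) = √(350 + (-22 - 30)*1) = √(350 - 52*1) = √(350 - 52) = √298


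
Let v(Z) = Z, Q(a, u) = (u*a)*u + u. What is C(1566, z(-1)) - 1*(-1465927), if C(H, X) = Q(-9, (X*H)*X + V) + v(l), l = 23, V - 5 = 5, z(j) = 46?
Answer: -98823436456388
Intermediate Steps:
V = 10 (V = 5 + 5 = 10)
Q(a, u) = u + a*u² (Q(a, u) = (a*u)*u + u = a*u² + u = u + a*u²)
C(H, X) = 23 + (-89 - 9*H*X²)*(10 + H*X²) (C(H, X) = ((X*H)*X + 10)*(1 - 9*((X*H)*X + 10)) + 23 = ((H*X)*X + 10)*(1 - 9*((H*X)*X + 10)) + 23 = (H*X² + 10)*(1 - 9*(H*X² + 10)) + 23 = (10 + H*X²)*(1 - 9*(10 + H*X²)) + 23 = (10 + H*X²)*(1 + (-90 - 9*H*X²)) + 23 = (10 + H*X²)*(-89 - 9*H*X²) + 23 = (-89 - 9*H*X²)*(10 + H*X²) + 23 = 23 + (-89 - 9*H*X²)*(10 + H*X²))
C(1566, z(-1)) - 1*(-1465927) = (23 - (10 + 1566*46²)*(89 + 9*1566*46²)) - 1*(-1465927) = (23 - (10 + 1566*2116)*(89 + 9*1566*2116)) + 1465927 = (23 - (10 + 3313656)*(89 + 29822904)) + 1465927 = (23 - 1*3313666*29822993) + 1465927 = (23 - 98823437922338) + 1465927 = -98823437922315 + 1465927 = -98823436456388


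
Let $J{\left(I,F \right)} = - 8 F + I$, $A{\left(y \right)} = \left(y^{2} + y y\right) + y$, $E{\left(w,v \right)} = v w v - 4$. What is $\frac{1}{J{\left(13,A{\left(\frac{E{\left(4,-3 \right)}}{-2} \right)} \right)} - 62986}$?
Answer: $- \frac{1}{66941} \approx -1.4939 \cdot 10^{-5}$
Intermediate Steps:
$E{\left(w,v \right)} = -4 + w v^{2}$ ($E{\left(w,v \right)} = w v^{2} - 4 = -4 + w v^{2}$)
$A{\left(y \right)} = y + 2 y^{2}$ ($A{\left(y \right)} = \left(y^{2} + y^{2}\right) + y = 2 y^{2} + y = y + 2 y^{2}$)
$J{\left(I,F \right)} = I - 8 F$
$\frac{1}{J{\left(13,A{\left(\frac{E{\left(4,-3 \right)}}{-2} \right)} \right)} - 62986} = \frac{1}{\left(13 - 8 \frac{-4 + 4 \left(-3\right)^{2}}{-2} \left(1 + 2 \frac{-4 + 4 \left(-3\right)^{2}}{-2}\right)\right) - 62986} = \frac{1}{\left(13 - 8 \left(-4 + 4 \cdot 9\right) \left(- \frac{1}{2}\right) \left(1 + 2 \left(-4 + 4 \cdot 9\right) \left(- \frac{1}{2}\right)\right)\right) - 62986} = \frac{1}{\left(13 - 8 \left(-4 + 36\right) \left(- \frac{1}{2}\right) \left(1 + 2 \left(-4 + 36\right) \left(- \frac{1}{2}\right)\right)\right) - 62986} = \frac{1}{\left(13 - 8 \cdot 32 \left(- \frac{1}{2}\right) \left(1 + 2 \cdot 32 \left(- \frac{1}{2}\right)\right)\right) - 62986} = \frac{1}{\left(13 - 8 \left(- 16 \left(1 + 2 \left(-16\right)\right)\right)\right) - 62986} = \frac{1}{\left(13 - 8 \left(- 16 \left(1 - 32\right)\right)\right) - 62986} = \frac{1}{\left(13 - 8 \left(\left(-16\right) \left(-31\right)\right)\right) - 62986} = \frac{1}{\left(13 - 3968\right) - 62986} = \frac{1}{-3955 - 62986} = \frac{1}{-66941} = - \frac{1}{66941}$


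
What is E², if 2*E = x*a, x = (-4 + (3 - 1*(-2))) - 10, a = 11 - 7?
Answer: 324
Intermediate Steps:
a = 4
x = -9 (x = (-4 + (3 + 2)) - 10 = (-4 + 5) - 10 = 1 - 10 = -9)
E = -18 (E = (-9*4)/2 = (½)*(-36) = -18)
E² = (-18)² = 324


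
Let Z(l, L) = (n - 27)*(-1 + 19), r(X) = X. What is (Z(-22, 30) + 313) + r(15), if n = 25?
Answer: 292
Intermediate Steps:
Z(l, L) = -36 (Z(l, L) = (25 - 27)*(-1 + 19) = -2*18 = -36)
(Z(-22, 30) + 313) + r(15) = (-36 + 313) + 15 = 277 + 15 = 292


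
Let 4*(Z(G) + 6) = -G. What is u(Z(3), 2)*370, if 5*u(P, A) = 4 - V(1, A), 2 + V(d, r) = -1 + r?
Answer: 370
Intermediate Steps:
V(d, r) = -3 + r (V(d, r) = -2 + (-1 + r) = -3 + r)
Z(G) = -6 - G/4 (Z(G) = -6 + (-G)/4 = -6 - G/4)
u(P, A) = 7/5 - A/5 (u(P, A) = (4 - (-3 + A))/5 = (4 + (3 - A))/5 = (7 - A)/5 = 7/5 - A/5)
u(Z(3), 2)*370 = (7/5 - 1/5*2)*370 = (7/5 - 2/5)*370 = 1*370 = 370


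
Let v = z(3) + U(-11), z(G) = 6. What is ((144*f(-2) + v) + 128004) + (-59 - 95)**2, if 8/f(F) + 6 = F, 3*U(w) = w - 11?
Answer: 454724/3 ≈ 1.5157e+5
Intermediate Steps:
U(w) = -11/3 + w/3 (U(w) = (w - 11)/3 = (-11 + w)/3 = -11/3 + w/3)
f(F) = 8/(-6 + F)
v = -4/3 (v = 6 + (-11/3 + (1/3)*(-11)) = 6 + (-11/3 - 11/3) = 6 - 22/3 = -4/3 ≈ -1.3333)
((144*f(-2) + v) + 128004) + (-59 - 95)**2 = ((144*(8/(-6 - 2)) - 4/3) + 128004) + (-59 - 95)**2 = ((144*(8/(-8)) - 4/3) + 128004) + (-154)**2 = ((144*(8*(-1/8)) - 4/3) + 128004) + 23716 = ((144*(-1) - 4/3) + 128004) + 23716 = ((-144 - 4/3) + 128004) + 23716 = (-436/3 + 128004) + 23716 = 383576/3 + 23716 = 454724/3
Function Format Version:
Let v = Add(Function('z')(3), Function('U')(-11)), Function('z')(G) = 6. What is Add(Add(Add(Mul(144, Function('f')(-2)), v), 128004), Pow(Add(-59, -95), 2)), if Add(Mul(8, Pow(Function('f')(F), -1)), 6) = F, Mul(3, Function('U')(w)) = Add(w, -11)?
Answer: Rational(454724, 3) ≈ 1.5157e+5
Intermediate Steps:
Function('U')(w) = Add(Rational(-11, 3), Mul(Rational(1, 3), w)) (Function('U')(w) = Mul(Rational(1, 3), Add(w, -11)) = Mul(Rational(1, 3), Add(-11, w)) = Add(Rational(-11, 3), Mul(Rational(1, 3), w)))
Function('f')(F) = Mul(8, Pow(Add(-6, F), -1))
v = Rational(-4, 3) (v = Add(6, Add(Rational(-11, 3), Mul(Rational(1, 3), -11))) = Add(6, Add(Rational(-11, 3), Rational(-11, 3))) = Add(6, Rational(-22, 3)) = Rational(-4, 3) ≈ -1.3333)
Add(Add(Add(Mul(144, Function('f')(-2)), v), 128004), Pow(Add(-59, -95), 2)) = Add(Add(Add(Mul(144, Mul(8, Pow(Add(-6, -2), -1))), Rational(-4, 3)), 128004), Pow(Add(-59, -95), 2)) = Add(Add(Add(Mul(144, Mul(8, Pow(-8, -1))), Rational(-4, 3)), 128004), Pow(-154, 2)) = Add(Add(Add(Mul(144, Mul(8, Rational(-1, 8))), Rational(-4, 3)), 128004), 23716) = Add(Add(Add(Mul(144, -1), Rational(-4, 3)), 128004), 23716) = Add(Add(Add(-144, Rational(-4, 3)), 128004), 23716) = Add(Add(Rational(-436, 3), 128004), 23716) = Add(Rational(383576, 3), 23716) = Rational(454724, 3)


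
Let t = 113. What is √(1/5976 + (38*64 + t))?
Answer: √2524680886/996 ≈ 50.448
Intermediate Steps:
√(1/5976 + (38*64 + t)) = √(1/5976 + (38*64 + 113)) = √(1/5976 + (2432 + 113)) = √(1/5976 + 2545) = √(15208921/5976) = √2524680886/996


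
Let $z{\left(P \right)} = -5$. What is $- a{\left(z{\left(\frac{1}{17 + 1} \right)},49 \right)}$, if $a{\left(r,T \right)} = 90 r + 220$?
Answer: $230$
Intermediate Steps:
$a{\left(r,T \right)} = 220 + 90 r$
$- a{\left(z{\left(\frac{1}{17 + 1} \right)},49 \right)} = - (220 + 90 \left(-5\right)) = - (220 - 450) = \left(-1\right) \left(-230\right) = 230$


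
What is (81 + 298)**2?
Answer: 143641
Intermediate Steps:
(81 + 298)**2 = 379**2 = 143641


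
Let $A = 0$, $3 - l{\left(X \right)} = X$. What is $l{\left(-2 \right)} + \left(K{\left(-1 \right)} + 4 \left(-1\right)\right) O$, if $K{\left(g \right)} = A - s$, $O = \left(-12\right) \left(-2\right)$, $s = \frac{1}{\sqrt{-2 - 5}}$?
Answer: $-91 + \frac{24 i \sqrt{7}}{7} \approx -91.0 + 9.0712 i$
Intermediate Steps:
$l{\left(X \right)} = 3 - X$
$s = - \frac{i \sqrt{7}}{7}$ ($s = \frac{1}{\sqrt{-7}} = \frac{1}{i \sqrt{7}} = - \frac{i \sqrt{7}}{7} \approx - 0.37796 i$)
$O = 24$
$K{\left(g \right)} = \frac{i \sqrt{7}}{7}$ ($K{\left(g \right)} = 0 - - \frac{i \sqrt{7}}{7} = 0 + \frac{i \sqrt{7}}{7} = \frac{i \sqrt{7}}{7}$)
$l{\left(-2 \right)} + \left(K{\left(-1 \right)} + 4 \left(-1\right)\right) O = \left(3 - -2\right) + \left(\frac{i \sqrt{7}}{7} + 4 \left(-1\right)\right) 24 = \left(3 + 2\right) + \left(\frac{i \sqrt{7}}{7} - 4\right) 24 = 5 + \left(-4 + \frac{i \sqrt{7}}{7}\right) 24 = 5 - \left(96 - \frac{24 i \sqrt{7}}{7}\right) = -91 + \frac{24 i \sqrt{7}}{7}$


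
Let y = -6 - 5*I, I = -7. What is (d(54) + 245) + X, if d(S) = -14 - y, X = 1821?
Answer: 2023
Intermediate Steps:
y = 29 (y = -6 - 5*(-7) = -6 + 35 = 29)
d(S) = -43 (d(S) = -14 - 1*29 = -14 - 29 = -43)
(d(54) + 245) + X = (-43 + 245) + 1821 = 202 + 1821 = 2023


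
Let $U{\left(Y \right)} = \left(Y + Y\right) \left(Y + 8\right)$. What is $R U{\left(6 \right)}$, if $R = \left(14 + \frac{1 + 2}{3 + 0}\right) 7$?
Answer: $17640$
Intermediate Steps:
$U{\left(Y \right)} = 2 Y \left(8 + Y\right)$
$R = 105$ ($R = \left(14 + \frac{3}{3}\right) 7 = \left(14 + 3 \cdot \frac{1}{3}\right) 7 = \left(14 + 1\right) 7 = 15 \cdot 7 = 105$)
$R U{\left(6 \right)} = 105 \cdot 2 \cdot 6 \left(8 + 6\right) = 105 \cdot 2 \cdot 6 \cdot 14 = 105 \cdot 168 = 17640$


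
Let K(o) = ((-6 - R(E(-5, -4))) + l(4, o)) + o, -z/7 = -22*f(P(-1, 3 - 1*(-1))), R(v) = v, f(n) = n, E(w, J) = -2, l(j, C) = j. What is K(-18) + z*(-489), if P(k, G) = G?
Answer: -301242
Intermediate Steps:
z = 616 (z = -(-154)*(3 - 1*(-1)) = -(-154)*(3 + 1) = -(-154)*4 = -7*(-88) = 616)
K(o) = o (K(o) = ((-6 - 1*(-2)) + 4) + o = ((-6 + 2) + 4) + o = (-4 + 4) + o = 0 + o = o)
K(-18) + z*(-489) = -18 + 616*(-489) = -18 - 301224 = -301242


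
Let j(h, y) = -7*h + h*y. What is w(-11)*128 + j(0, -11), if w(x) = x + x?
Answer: -2816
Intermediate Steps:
w(x) = 2*x
w(-11)*128 + j(0, -11) = (2*(-11))*128 + 0*(-7 - 11) = -22*128 + 0*(-18) = -2816 + 0 = -2816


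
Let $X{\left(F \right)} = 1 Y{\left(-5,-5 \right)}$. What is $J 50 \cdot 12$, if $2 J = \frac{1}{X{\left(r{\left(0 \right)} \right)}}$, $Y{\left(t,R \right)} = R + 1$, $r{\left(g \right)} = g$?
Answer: $-75$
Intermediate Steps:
$Y{\left(t,R \right)} = 1 + R$
$X{\left(F \right)} = -4$ ($X{\left(F \right)} = 1 \left(1 - 5\right) = 1 \left(-4\right) = -4$)
$J = - \frac{1}{8}$ ($J = \frac{1}{2 \left(-4\right)} = \frac{1}{2} \left(- \frac{1}{4}\right) = - \frac{1}{8} \approx -0.125$)
$J 50 \cdot 12 = \left(- \frac{1}{8}\right) 50 \cdot 12 = \left(- \frac{25}{4}\right) 12 = -75$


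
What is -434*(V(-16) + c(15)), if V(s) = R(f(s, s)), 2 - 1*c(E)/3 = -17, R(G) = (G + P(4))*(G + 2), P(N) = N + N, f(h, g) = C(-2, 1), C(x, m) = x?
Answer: -24738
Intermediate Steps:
f(h, g) = -2
P(N) = 2*N
R(G) = (2 + G)*(8 + G) (R(G) = (G + 2*4)*(G + 2) = (G + 8)*(2 + G) = (8 + G)*(2 + G) = (2 + G)*(8 + G))
c(E) = 57 (c(E) = 6 - 3*(-17) = 6 + 51 = 57)
V(s) = 0 (V(s) = 16 + (-2)² + 10*(-2) = 16 + 4 - 20 = 0)
-434*(V(-16) + c(15)) = -434*(0 + 57) = -434*57 = -24738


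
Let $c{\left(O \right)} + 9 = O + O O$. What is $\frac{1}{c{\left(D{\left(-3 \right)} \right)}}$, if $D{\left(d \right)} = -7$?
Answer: $\frac{1}{33} \approx 0.030303$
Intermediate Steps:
$c{\left(O \right)} = -9 + O + O^{2}$ ($c{\left(O \right)} = -9 + \left(O + O O\right) = -9 + \left(O + O^{2}\right) = -9 + O + O^{2}$)
$\frac{1}{c{\left(D{\left(-3 \right)} \right)}} = \frac{1}{-9 - 7 + \left(-7\right)^{2}} = \frac{1}{-9 - 7 + 49} = \frac{1}{33}$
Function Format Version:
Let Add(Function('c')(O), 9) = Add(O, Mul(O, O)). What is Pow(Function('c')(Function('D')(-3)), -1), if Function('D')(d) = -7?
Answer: Rational(1, 33) ≈ 0.030303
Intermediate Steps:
Function('c')(O) = Add(-9, O, Pow(O, 2)) (Function('c')(O) = Add(-9, Add(O, Mul(O, O))) = Add(-9, Add(O, Pow(O, 2))) = Add(-9, O, Pow(O, 2)))
Pow(Function('c')(Function('D')(-3)), -1) = Pow(Add(-9, -7, Pow(-7, 2)), -1) = Pow(Add(-9, -7, 49), -1) = Pow(33, -1) = Rational(1, 33)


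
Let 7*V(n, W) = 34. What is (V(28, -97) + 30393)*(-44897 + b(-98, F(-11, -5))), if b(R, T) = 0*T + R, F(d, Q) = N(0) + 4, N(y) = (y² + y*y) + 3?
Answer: -9574261075/7 ≈ -1.3678e+9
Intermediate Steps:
V(n, W) = 34/7 (V(n, W) = (⅐)*34 = 34/7)
N(y) = 3 + 2*y² (N(y) = (y² + y²) + 3 = 2*y² + 3 = 3 + 2*y²)
F(d, Q) = 7 (F(d, Q) = (3 + 2*0²) + 4 = (3 + 2*0) + 4 = (3 + 0) + 4 = 3 + 4 = 7)
b(R, T) = R (b(R, T) = 0 + R = R)
(V(28, -97) + 30393)*(-44897 + b(-98, F(-11, -5))) = (34/7 + 30393)*(-44897 - 98) = (212785/7)*(-44995) = -9574261075/7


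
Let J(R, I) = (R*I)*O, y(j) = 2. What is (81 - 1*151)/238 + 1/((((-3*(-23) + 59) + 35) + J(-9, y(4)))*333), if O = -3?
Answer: -361288/1228437 ≈ -0.29410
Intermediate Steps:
J(R, I) = -3*I*R (J(R, I) = (R*I)*(-3) = (I*R)*(-3) = -3*I*R)
(81 - 1*151)/238 + 1/((((-3*(-23) + 59) + 35) + J(-9, y(4)))*333) = (81 - 1*151)/238 + 1/((((-3*(-23) + 59) + 35) - 3*2*(-9))*333) = (81 - 151)*(1/238) + (1/333)/(((69 + 59) + 35) + 54) = -70*1/238 + (1/333)/((128 + 35) + 54) = -5/17 + (1/333)/(163 + 54) = -5/17 + (1/333)/217 = -5/17 + (1/217)*(1/333) = -5/17 + 1/72261 = -361288/1228437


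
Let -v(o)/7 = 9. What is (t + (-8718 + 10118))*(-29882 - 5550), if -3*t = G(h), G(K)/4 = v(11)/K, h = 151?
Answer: -7493301088/151 ≈ -4.9625e+7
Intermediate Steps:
v(o) = -63 (v(o) = -7*9 = -63)
G(K) = -252/K (G(K) = 4*(-63/K) = -252/K)
t = 84/151 (t = -(-84)/151 = -⅓*(-252/151) = 84/151 ≈ 0.55629)
(t + (-8718 + 10118))*(-29882 - 5550) = (84/151 + (-8718 + 10118))*(-29882 - 5550) = (84/151 + 1400)*(-35432) = (211484/151)*(-35432) = -7493301088/151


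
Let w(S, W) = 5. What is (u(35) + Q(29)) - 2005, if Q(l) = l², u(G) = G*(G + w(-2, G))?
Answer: 236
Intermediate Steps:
u(G) = G*(5 + G) (u(G) = G*(G + 5) = G*(5 + G))
(u(35) + Q(29)) - 2005 = (35*(5 + 35) + 29²) - 2005 = (35*40 + 841) - 2005 = (1400 + 841) - 2005 = 2241 - 2005 = 236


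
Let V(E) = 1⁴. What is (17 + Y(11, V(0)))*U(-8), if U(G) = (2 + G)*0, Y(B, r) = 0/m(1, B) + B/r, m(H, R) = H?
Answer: 0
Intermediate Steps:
V(E) = 1
Y(B, r) = B/r (Y(B, r) = 0/1 + B/r = 0*1 + B/r = 0 + B/r = B/r)
U(G) = 0
(17 + Y(11, V(0)))*U(-8) = (17 + 11/1)*0 = (17 + 11*1)*0 = (17 + 11)*0 = 28*0 = 0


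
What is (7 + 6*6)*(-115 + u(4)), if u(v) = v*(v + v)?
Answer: -3569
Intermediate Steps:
u(v) = 2*v² (u(v) = v*(2*v) = 2*v²)
(7 + 6*6)*(-115 + u(4)) = (7 + 6*6)*(-115 + 2*4²) = (7 + 36)*(-115 + 2*16) = 43*(-115 + 32) = 43*(-83) = -3569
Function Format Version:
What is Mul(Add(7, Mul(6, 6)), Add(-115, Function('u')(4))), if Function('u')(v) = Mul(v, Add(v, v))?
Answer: -3569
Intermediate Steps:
Function('u')(v) = Mul(2, Pow(v, 2)) (Function('u')(v) = Mul(v, Mul(2, v)) = Mul(2, Pow(v, 2)))
Mul(Add(7, Mul(6, 6)), Add(-115, Function('u')(4))) = Mul(Add(7, Mul(6, 6)), Add(-115, Mul(2, Pow(4, 2)))) = Mul(Add(7, 36), Add(-115, Mul(2, 16))) = Mul(43, Add(-115, 32)) = Mul(43, -83) = -3569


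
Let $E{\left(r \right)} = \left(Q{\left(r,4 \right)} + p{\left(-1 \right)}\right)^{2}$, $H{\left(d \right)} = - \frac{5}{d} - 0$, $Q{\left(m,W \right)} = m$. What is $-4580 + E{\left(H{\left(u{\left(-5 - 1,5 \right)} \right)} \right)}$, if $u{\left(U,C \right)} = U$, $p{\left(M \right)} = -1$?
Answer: $- \frac{164879}{36} \approx -4580.0$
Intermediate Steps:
$H{\left(d \right)} = - \frac{5}{d}$ ($H{\left(d \right)} = - \frac{5}{d} + 0 = - \frac{5}{d}$)
$E{\left(r \right)} = \left(-1 + r\right)^{2}$ ($E{\left(r \right)} = \left(r - 1\right)^{2} = \left(-1 + r\right)^{2}$)
$-4580 + E{\left(H{\left(u{\left(-5 - 1,5 \right)} \right)} \right)} = -4580 + \left(-1 - \frac{5}{-5 - 1}\right)^{2} = -4580 + \left(-1 - \frac{5}{-6}\right)^{2} = -4580 + \left(-1 - - \frac{5}{6}\right)^{2} = -4580 + \left(-1 + \frac{5}{6}\right)^{2} = -4580 + \left(- \frac{1}{6}\right)^{2} = -4580 + \frac{1}{36} = - \frac{164879}{36}$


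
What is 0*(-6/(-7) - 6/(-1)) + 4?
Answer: 4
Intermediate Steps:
0*(-6/(-7) - 6/(-1)) + 4 = 0*(-6*(-⅐) - 6*(-1)) + 4 = 0*(6/7 + 6) + 4 = 0*(48/7) + 4 = 0 + 4 = 4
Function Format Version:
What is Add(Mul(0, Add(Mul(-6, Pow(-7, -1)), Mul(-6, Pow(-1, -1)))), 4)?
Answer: 4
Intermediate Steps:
Add(Mul(0, Add(Mul(-6, Pow(-7, -1)), Mul(-6, Pow(-1, -1)))), 4) = Add(Mul(0, Add(Mul(-6, Rational(-1, 7)), Mul(-6, -1))), 4) = Add(Mul(0, Add(Rational(6, 7), 6)), 4) = Add(Mul(0, Rational(48, 7)), 4) = Add(0, 4) = 4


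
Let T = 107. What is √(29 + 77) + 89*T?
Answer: 9523 + √106 ≈ 9533.3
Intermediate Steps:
√(29 + 77) + 89*T = √(29 + 77) + 89*107 = √106 + 9523 = 9523 + √106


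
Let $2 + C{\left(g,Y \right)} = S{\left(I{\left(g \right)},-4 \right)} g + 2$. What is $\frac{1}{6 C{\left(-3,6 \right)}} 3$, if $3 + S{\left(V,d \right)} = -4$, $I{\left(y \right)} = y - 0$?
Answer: $\frac{1}{42} \approx 0.02381$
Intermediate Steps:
$I{\left(y \right)} = y$ ($I{\left(y \right)} = y + 0 = y$)
$S{\left(V,d \right)} = -7$ ($S{\left(V,d \right)} = -3 - 4 = -7$)
$C{\left(g,Y \right)} = - 7 g$ ($C{\left(g,Y \right)} = -2 - \left(-2 + 7 g\right) = - 7 g$)
$\frac{1}{6 C{\left(-3,6 \right)}} 3 = \frac{1}{6 \left(\left(-7\right) \left(-3\right)\right)} 3 = \frac{1}{6 \cdot 21} \cdot 3 = \frac{1}{126} \cdot 3 = \frac{1}{42}$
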